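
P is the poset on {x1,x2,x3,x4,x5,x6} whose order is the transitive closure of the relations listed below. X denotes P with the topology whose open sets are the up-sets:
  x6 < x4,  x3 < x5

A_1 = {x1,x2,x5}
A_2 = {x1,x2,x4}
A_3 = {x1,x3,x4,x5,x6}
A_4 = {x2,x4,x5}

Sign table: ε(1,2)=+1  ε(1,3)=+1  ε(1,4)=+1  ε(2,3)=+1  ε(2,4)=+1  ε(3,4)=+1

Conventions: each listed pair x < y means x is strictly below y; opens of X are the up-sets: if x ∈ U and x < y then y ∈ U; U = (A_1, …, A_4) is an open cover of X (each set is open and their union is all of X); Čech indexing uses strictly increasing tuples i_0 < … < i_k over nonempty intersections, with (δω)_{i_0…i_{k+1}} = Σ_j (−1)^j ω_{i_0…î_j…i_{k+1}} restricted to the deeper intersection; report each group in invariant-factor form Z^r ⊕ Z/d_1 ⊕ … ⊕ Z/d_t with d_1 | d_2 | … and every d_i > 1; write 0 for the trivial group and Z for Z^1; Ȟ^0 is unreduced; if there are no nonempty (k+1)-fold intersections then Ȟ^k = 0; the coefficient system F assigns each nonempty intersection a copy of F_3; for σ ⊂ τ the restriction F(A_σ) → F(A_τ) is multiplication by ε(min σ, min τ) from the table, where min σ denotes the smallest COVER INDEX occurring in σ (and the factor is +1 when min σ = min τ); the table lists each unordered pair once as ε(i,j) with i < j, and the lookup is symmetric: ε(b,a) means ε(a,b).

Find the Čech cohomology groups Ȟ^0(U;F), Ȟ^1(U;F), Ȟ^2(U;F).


Ȟ^0 ≅ Z/3,  Ȟ^1 ≅ 0,  Ȟ^2 ≅ Z/3

nerve of the cover:
  A12={x1,x2} A13={x1,x5} A14={x2,x5} A23={x1,x4} A24={x2,x4} A34={x4,x5}
  A123={x1} A124={x2} A134={x5} A234={x4}
C dims 4,6,4; δ0: rk_F3 3; δ1: rk_F3 3
Ȟ^0 = (4 − 3) − 0 = 1, so Ȟ^0 ≅ Z/3
Ȟ^1 = (6 − 3) − 3 = 0, so Ȟ^1 ≅ 0
Ȟ^2 = (4 − 0) − 3 = 1, so Ȟ^2 ≅ Z/3


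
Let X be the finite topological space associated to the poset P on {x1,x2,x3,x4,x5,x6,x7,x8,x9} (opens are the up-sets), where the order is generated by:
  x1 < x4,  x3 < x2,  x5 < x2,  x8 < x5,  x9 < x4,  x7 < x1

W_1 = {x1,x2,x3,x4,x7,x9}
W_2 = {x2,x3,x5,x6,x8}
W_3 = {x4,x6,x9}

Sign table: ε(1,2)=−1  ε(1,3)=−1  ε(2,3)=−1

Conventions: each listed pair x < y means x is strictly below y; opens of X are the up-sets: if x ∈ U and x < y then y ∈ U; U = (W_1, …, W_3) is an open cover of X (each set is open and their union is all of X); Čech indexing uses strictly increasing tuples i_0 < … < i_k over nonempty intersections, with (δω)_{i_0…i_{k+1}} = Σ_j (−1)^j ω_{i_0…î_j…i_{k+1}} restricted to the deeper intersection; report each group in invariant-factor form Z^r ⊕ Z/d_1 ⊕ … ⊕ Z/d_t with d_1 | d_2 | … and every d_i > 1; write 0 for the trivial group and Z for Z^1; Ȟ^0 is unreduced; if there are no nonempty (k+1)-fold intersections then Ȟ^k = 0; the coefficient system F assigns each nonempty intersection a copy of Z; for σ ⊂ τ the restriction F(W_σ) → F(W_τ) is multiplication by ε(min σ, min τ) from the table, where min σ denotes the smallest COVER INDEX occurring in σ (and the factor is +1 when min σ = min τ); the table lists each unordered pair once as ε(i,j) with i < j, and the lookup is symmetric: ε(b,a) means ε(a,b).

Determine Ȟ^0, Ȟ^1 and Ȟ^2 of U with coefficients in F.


nerve simplices:
  W12={x2,x3} W13={x4,x9} W23={x6}
C dims 3,3; δ0: rk 3, SNF 1^2·2
degree 0: 3−3−0 = 0 → Ȟ^0 ≅ 0
degree 1: 3−0−3 = 0 plus torsion [2] → Ȟ^1 ≅ Z/2
degree 2: 0−0−0 = 0 → Ȟ^2 ≅ 0

Ȟ^0(U;F) ≅ 0,  Ȟ^1(U;F) ≅ Z/2,  Ȟ^2(U;F) ≅ 0


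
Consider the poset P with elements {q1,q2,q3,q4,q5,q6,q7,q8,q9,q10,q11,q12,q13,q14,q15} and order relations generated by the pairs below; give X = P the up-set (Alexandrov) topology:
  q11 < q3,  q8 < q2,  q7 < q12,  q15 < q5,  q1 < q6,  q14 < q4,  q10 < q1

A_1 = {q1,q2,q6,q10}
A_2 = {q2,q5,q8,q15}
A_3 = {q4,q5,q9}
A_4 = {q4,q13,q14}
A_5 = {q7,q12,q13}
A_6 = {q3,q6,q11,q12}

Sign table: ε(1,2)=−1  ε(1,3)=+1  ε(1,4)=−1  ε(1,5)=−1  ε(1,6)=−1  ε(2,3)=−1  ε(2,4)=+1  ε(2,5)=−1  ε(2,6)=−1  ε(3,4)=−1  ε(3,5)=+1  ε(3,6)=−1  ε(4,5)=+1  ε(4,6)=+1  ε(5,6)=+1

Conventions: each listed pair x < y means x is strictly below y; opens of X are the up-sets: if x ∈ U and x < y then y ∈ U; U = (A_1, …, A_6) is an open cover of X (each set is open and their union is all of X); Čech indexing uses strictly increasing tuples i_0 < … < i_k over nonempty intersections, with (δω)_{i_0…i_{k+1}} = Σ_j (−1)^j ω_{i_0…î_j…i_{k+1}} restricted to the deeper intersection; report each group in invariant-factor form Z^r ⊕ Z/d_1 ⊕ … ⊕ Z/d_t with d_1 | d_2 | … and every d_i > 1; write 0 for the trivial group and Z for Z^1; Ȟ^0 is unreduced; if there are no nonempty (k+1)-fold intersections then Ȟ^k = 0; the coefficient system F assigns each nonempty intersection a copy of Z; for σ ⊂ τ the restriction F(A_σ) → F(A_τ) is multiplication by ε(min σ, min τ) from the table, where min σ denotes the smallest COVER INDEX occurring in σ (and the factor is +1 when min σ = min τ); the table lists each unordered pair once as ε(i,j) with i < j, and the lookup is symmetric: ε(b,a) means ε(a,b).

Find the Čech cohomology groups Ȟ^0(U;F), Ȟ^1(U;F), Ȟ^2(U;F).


nonempty overlaps:
  A12={q2} A16={q6} A23={q5} A34={q4} A45={q13} A56={q12}
C dims 6,6; δ0: rk 5, SNF 1^5
degree 0: 6−5−0 = 1 → Ȟ^0 ≅ Z
degree 1: 6−0−5 = 1 → Ȟ^1 ≅ Z
degree 2: 0−0−0 = 0 → Ȟ^2 ≅ 0

Ȟ^0 ≅ Z, Ȟ^1 ≅ Z, Ȟ^2 ≅ 0


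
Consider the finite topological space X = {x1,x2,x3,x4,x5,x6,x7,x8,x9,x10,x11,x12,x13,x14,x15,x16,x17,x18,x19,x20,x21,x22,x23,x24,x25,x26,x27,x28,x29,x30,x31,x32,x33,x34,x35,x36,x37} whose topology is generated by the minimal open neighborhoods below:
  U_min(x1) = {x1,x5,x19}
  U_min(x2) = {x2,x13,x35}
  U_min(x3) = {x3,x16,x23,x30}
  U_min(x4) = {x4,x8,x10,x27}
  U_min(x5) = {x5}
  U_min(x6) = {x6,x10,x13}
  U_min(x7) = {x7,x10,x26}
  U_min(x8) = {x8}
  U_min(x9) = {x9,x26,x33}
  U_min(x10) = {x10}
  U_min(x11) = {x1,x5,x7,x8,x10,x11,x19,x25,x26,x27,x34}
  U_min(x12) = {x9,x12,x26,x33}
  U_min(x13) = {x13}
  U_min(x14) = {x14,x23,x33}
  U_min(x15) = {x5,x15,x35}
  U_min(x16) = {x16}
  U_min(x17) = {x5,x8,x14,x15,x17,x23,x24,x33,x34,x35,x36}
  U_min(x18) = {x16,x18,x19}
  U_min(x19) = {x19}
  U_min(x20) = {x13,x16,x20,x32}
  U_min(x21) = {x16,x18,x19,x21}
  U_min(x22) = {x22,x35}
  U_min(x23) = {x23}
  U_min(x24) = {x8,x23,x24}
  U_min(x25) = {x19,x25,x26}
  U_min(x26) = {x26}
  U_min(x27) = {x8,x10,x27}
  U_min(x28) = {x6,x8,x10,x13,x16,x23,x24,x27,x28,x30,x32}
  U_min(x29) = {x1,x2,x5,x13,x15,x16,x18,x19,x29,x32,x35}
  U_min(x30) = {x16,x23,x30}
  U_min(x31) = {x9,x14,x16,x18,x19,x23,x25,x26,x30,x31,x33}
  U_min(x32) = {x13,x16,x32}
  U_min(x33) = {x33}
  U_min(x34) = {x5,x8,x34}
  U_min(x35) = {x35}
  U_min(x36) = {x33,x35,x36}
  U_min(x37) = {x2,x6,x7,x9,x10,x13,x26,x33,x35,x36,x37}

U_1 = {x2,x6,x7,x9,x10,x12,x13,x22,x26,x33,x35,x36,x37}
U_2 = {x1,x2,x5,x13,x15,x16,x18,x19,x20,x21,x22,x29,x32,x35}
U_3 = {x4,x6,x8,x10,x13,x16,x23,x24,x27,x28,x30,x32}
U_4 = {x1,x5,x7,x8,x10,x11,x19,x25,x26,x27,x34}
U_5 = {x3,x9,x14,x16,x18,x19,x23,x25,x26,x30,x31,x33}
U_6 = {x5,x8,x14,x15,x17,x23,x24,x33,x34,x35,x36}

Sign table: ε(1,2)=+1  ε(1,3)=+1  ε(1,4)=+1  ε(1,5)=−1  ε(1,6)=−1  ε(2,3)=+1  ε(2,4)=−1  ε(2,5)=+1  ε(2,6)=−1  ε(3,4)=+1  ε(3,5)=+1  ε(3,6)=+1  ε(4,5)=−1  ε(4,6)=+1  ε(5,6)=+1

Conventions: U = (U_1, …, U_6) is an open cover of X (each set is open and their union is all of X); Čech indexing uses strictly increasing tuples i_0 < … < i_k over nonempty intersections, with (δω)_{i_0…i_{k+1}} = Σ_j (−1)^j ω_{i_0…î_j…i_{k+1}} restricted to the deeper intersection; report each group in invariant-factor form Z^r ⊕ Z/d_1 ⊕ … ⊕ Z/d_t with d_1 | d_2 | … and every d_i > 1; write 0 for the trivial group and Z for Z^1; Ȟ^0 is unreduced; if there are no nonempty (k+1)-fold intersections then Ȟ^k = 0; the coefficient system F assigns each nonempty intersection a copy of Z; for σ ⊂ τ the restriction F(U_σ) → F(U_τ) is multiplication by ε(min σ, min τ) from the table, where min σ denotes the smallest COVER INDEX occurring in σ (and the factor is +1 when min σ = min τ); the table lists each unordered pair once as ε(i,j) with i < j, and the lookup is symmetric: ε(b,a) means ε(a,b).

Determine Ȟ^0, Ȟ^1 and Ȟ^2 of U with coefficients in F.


nerve simplices:
  U12={x2,x13,x22,x35} U13={x6,x10,x13} U14={x7,x10,x26} U15={x9,x26,x33} U16={x33,x35,x36} U23={x13,x16,x32} U24={x1,x5,x19} U25={x16,x18,x19} U26={x5,x15,x35} U34={x8,x10,x27} U35={x16,x23,x30} U36={x8,x23,x24} U45={x19,x25,x26} U46={x5,x8,x34} U56={x14,x23,x33}
  U123={x13} U126={x35} U134={x10} U145={x26} U156={x33} U235={x16} U245={x19} U246={x5} U346={x8} U356={x23}
C dims 6,15,10; δ0: rk 6, SNF 1^5·2; δ1: rk 9, SNF 1^9
degree 0: 6−6−0 = 0 → Ȟ^0 ≅ 0
degree 1: 15−9−6 = 0 plus torsion [2] → Ȟ^1 ≅ Z/2
degree 2: 10−0−9 = 1 → Ȟ^2 ≅ Z

Ȟ^0(U;F) ≅ 0; Ȟ^1(U;F) ≅ Z/2; Ȟ^2(U;F) ≅ Z


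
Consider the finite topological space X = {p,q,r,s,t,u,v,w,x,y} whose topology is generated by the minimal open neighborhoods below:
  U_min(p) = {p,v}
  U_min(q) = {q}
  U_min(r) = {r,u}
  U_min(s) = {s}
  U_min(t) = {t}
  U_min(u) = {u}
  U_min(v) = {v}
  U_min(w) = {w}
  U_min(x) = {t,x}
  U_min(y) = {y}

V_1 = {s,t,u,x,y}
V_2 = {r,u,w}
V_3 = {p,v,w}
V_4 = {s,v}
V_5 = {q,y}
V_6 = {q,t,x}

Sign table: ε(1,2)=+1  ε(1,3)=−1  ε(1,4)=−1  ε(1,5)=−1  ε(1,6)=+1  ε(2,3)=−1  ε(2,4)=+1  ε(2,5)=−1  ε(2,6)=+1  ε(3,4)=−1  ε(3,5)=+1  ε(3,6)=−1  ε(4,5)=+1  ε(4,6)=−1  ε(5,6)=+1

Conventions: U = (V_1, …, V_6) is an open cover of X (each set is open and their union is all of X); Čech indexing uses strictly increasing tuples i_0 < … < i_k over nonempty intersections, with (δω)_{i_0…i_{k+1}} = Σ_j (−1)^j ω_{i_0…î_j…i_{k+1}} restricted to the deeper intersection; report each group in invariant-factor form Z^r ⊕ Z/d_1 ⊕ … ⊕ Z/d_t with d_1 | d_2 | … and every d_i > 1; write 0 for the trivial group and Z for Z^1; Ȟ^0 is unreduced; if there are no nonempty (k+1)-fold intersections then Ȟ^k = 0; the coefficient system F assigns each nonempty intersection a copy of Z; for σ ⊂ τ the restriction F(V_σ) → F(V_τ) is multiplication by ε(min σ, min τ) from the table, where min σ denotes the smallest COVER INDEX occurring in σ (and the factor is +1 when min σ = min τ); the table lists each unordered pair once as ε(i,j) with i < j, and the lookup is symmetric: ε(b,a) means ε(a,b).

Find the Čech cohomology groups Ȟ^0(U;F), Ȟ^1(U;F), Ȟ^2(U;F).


nerve simplices:
  V12={u} V14={s} V15={y} V16={t,x} V23={w} V34={v} V56={q}
C dims 6,7; δ0: rk 6, SNF 1^5·2
degree 0: 6−6−0 = 0 → Ȟ^0 ≅ 0
degree 1: 7−0−6 = 1 plus torsion [2] → Ȟ^1 ≅ Z ⊕ Z/2
degree 2: 0−0−0 = 0 → Ȟ^2 ≅ 0

Ȟ^0(U;F) ≅ 0; Ȟ^1(U;F) ≅ Z ⊕ Z/2; Ȟ^2(U;F) ≅ 0


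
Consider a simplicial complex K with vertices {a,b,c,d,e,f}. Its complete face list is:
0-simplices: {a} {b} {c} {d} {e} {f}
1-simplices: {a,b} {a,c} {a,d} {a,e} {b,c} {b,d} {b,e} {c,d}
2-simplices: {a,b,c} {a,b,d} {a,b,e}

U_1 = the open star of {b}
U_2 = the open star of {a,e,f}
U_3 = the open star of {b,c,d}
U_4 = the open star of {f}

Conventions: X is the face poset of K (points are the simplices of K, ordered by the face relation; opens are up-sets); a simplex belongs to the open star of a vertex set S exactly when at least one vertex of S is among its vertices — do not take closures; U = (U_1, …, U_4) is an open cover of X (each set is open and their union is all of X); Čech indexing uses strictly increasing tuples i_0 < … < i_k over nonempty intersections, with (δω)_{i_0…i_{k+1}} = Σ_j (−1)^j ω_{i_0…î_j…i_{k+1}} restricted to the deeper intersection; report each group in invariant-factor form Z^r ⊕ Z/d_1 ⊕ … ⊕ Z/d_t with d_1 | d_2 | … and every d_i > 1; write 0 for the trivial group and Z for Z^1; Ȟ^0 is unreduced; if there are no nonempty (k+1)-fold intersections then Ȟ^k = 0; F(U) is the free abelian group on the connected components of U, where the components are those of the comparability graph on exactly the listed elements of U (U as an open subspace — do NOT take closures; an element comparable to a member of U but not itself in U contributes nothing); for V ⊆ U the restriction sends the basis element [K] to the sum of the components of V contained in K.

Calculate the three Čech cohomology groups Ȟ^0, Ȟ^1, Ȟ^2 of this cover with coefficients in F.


nonempty overlaps:
  U1={{b},{a,b},{b,c},{b,d},{b,e},{a,b,c},{a,b,d},{a,b,e}} U2={{a},{e},{f},{a,b},{a,c},{a,d},{a,e},{b,e},{a,b,c},{a,b,d},{a,b,e}} U3={{b},{c},{d},{a,b},{a,c},{a,d},{b,c},{b,d},{b,e},{c,d},{a,b,c},{a,b,d},{a,b,e}} U4={{f}}
  U12={{a,b},{b,e},{a,b,c},{a,b,d},{a,b,e}} U13={{b},{a,b},{b,c},{b,d},{b,e},{a,b,c},{a,b,d},{a,b,e}} U23={{a,b},{a,c},{a,d},{b,e},{a,b,c},{a,b,d},{a,b,e}} U24={{f}}
  U123={{a,b},{b,e},{a,b,c},{a,b,d},{a,b,e}}
components per intersection:
  U1: {{b},{a,b},{b,c},{b,d},{b,e},{a,b,c},{a,b,d},{a,b,e}}
  U2: {{a},{e},{a,b},{a,c},{a,d},{a,e},{b,e},{a,b,c},{a,b,d},{a,b,e}} {{f}}
  U3: {{b},{c},{d},{a,b},{a,c},{a,d},{b,c},{b,d},{b,e},{c,d},{a,b,c},{a,b,d},{a,b,e}}
  U4: {{f}}
  U12: {{a,b},{b,e},{a,b,c},{a,b,d},{a,b,e}}
  U13: {{b},{a,b},{b,c},{b,d},{b,e},{a,b,c},{a,b,d},{a,b,e}}
  U23: {{a,b},{a,c},{a,d},{b,e},{a,b,c},{a,b,d},{a,b,e}}
  U24: {{f}}
  U123: {{a,b},{b,e},{a,b,c},{a,b,d},{a,b,e}}
C dims 5,4,1; δ0: rk 3, SNF 1^3; δ1: rk 1, SNF 1^1
degree 0: 5−3−0 = 2 → Ȟ^0 ≅ Z^2
degree 1: 4−1−3 = 0 → Ȟ^1 ≅ 0
degree 2: 1−0−1 = 0 → Ȟ^2 ≅ 0

Ȟ^0 = Z^2,  Ȟ^1 = 0,  Ȟ^2 = 0


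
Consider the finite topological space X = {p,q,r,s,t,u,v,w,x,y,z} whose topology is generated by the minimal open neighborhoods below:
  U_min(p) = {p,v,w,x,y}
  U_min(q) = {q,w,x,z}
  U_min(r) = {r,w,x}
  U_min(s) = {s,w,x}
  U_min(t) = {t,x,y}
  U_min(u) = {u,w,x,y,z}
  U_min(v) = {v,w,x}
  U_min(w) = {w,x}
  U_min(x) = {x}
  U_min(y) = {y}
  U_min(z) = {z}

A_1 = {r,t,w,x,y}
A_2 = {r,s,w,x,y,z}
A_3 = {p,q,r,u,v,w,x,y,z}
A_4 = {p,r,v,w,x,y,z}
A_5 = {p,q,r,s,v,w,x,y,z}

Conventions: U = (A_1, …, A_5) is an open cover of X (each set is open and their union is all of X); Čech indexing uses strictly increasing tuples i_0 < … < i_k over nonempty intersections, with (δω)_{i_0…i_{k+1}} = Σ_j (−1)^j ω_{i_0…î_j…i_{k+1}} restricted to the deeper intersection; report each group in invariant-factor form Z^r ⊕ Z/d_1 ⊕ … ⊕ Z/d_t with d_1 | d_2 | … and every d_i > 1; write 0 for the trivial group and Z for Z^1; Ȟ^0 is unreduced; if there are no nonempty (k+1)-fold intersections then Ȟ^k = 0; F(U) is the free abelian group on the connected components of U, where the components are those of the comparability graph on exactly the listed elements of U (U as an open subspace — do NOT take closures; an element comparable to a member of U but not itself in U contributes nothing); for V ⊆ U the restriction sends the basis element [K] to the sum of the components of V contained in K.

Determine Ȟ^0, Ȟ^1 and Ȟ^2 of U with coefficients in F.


nonempty overlaps:
  A12={r,w,x,y} A13={r,w,x,y} A14={r,w,x,y} A15={r,w,x,y} A23={r,w,x,y,z} A24={r,w,x,y,z} A25={r,s,w,x,y,z} A34={p,r,v,w,x,y,z} A35={p,q,r,v,w,x,y,z} A45={p,r,v,w,x,y,z}
  A123={r,w,x,y} A124={r,w,x,y} A125={r,w,x,y} A134={r,w,x,y} A135={r,w,x,y} A145={r,w,x,y} A234={r,w,x,y,z} A235={r,w,x,y,z} A245={r,w,x,y,z} A345={p,r,v,w,x,y,z}
  A1234={r,w,x,y} A1235={r,w,x,y} A1245={r,w,x,y} A1345={r,w,x,y} A2345={r,w,x,y,z}
  A12345={r,w,x,y}
components per intersection:
  A1: {r,t,w,x,y}
  A2: {r,s,w,x} {y} {z}
  A3: {p,q,r,u,v,w,x,y,z}
  A4: {p,r,v,w,x,y} {z}
  A5: {p,q,r,s,v,w,x,y,z}
  A12: {r,w,x} {y}
  A13: {r,w,x} {y}
  A14: {r,w,x} {y}
  A15: {r,w,x} {y}
  A23: {r,w,x} {y} {z}
  A24: {r,w,x} {y} {z}
  A25: {r,s,w,x} {y} {z}
  A34: {p,r,v,w,x,y} {z}
  A35: {p,q,r,v,w,x,y,z}
  A45: {p,r,v,w,x,y} {z}
  A123: {r,w,x} {y}
  A124: {r,w,x} {y}
  A125: {r,w,x} {y}
  A134: {r,w,x} {y}
  A135: {r,w,x} {y}
  A145: {r,w,x} {y}
  A234: {r,w,x} {y} {z}
  A235: {r,w,x} {y} {z}
  A245: {r,w,x} {y} {z}
  A345: {p,r,v,w,x,y} {z}
  A1234: {r,w,x} {y}
  A1235: {r,w,x} {y}
  A1245: {r,w,x} {y}
  A1345: {r,w,x} {y}
  A2345: {r,w,x} {y} {z}
  A12345: {r,w,x} {y}
C dims 8,22,23,11; δ0: rk 7, SNF 1^7; δ1: rk 14, SNF 1^14; δ2: rk 9, SNF 1^9
degree 0: 8−7−0 = 1 → Ȟ^0 ≅ Z
degree 1: 22−14−7 = 1 → Ȟ^1 ≅ Z
degree 2: 23−9−14 = 0 → Ȟ^2 ≅ 0

Ȟ^0 ≅ Z,  Ȟ^1 ≅ Z,  Ȟ^2 ≅ 0


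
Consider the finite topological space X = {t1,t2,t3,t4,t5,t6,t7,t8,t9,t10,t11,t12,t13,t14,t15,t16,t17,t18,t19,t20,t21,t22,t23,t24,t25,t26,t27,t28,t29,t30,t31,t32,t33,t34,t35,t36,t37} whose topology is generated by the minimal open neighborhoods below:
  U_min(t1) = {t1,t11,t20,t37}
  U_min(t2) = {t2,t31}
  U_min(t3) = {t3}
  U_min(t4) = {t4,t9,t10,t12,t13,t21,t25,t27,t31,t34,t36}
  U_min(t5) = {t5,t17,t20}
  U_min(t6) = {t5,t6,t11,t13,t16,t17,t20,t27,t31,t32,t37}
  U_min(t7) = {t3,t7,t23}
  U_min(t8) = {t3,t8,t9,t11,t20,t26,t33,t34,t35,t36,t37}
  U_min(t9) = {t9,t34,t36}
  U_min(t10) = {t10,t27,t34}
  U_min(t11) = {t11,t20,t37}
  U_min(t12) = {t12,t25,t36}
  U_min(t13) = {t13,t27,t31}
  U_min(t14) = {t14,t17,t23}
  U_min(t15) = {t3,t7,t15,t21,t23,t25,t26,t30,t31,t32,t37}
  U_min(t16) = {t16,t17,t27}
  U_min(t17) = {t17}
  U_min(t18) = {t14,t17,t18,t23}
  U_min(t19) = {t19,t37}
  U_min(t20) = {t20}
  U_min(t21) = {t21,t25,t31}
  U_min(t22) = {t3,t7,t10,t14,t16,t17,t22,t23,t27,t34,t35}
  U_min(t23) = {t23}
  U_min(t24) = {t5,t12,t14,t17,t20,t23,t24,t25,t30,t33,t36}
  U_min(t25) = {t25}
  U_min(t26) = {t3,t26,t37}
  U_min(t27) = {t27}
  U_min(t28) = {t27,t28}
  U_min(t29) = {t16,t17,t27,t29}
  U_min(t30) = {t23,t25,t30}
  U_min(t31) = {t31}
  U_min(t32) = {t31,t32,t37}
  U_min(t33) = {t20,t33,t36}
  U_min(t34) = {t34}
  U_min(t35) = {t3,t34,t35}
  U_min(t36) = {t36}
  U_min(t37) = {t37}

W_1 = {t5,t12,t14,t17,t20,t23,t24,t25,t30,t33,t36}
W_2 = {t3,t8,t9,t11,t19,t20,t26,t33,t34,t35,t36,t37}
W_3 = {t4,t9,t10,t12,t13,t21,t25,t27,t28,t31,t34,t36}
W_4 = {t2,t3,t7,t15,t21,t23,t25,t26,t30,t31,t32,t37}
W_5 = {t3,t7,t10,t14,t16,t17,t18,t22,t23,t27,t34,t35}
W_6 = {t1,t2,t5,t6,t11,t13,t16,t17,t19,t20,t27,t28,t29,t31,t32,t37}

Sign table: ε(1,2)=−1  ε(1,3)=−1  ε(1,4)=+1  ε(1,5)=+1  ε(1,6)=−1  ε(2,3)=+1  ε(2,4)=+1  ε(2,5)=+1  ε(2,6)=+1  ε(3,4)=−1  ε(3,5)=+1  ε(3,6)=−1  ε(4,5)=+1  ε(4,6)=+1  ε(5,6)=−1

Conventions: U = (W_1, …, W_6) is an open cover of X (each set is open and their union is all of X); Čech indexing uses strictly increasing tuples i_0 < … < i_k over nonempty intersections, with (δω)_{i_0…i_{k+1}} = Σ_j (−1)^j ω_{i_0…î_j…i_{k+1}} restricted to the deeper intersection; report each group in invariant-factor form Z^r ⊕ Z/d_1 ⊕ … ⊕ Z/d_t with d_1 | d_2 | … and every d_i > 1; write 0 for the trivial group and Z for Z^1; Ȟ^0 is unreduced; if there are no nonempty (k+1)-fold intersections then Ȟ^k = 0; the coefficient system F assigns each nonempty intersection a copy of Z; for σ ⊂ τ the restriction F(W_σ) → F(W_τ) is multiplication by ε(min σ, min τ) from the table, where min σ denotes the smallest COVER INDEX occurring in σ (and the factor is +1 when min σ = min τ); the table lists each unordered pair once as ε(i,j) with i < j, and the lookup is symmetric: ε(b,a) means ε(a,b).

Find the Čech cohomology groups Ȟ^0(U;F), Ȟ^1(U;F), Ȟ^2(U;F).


Ȟ^0 ≅ 0, Ȟ^1 ≅ Z/2 and Ȟ^2 ≅ Z

nerve simplices:
  W12={t20,t33,t36} W13={t12,t25,t36} W14={t23,t25,t30} W15={t14,t17,t23} W16={t5,t17,t20} W23={t9,t34,t36} W24={t3,t26,t37} W25={t3,t34,t35} W26={t11,t19,t20,t37} W34={t21,t25,t31} W35={t10,t27,t34} W36={t13,t27,t28,t31} W45={t3,t7,t23} W46={t2,t31,t32,t37} W56={t16,t17,t27}
  W123={t36} W126={t20} W134={t25} W145={t23} W156={t17} W235={t34} W245={t3} W246={t37} W346={t31} W356={t27}
C dims 6,15,10; δ0: rk 6, SNF 1^5·2; δ1: rk 9, SNF 1^9
degree 0: 6−6−0 = 0 → Ȟ^0 ≅ 0
degree 1: 15−9−6 = 0 plus torsion [2] → Ȟ^1 ≅ Z/2
degree 2: 10−0−9 = 1 → Ȟ^2 ≅ Z


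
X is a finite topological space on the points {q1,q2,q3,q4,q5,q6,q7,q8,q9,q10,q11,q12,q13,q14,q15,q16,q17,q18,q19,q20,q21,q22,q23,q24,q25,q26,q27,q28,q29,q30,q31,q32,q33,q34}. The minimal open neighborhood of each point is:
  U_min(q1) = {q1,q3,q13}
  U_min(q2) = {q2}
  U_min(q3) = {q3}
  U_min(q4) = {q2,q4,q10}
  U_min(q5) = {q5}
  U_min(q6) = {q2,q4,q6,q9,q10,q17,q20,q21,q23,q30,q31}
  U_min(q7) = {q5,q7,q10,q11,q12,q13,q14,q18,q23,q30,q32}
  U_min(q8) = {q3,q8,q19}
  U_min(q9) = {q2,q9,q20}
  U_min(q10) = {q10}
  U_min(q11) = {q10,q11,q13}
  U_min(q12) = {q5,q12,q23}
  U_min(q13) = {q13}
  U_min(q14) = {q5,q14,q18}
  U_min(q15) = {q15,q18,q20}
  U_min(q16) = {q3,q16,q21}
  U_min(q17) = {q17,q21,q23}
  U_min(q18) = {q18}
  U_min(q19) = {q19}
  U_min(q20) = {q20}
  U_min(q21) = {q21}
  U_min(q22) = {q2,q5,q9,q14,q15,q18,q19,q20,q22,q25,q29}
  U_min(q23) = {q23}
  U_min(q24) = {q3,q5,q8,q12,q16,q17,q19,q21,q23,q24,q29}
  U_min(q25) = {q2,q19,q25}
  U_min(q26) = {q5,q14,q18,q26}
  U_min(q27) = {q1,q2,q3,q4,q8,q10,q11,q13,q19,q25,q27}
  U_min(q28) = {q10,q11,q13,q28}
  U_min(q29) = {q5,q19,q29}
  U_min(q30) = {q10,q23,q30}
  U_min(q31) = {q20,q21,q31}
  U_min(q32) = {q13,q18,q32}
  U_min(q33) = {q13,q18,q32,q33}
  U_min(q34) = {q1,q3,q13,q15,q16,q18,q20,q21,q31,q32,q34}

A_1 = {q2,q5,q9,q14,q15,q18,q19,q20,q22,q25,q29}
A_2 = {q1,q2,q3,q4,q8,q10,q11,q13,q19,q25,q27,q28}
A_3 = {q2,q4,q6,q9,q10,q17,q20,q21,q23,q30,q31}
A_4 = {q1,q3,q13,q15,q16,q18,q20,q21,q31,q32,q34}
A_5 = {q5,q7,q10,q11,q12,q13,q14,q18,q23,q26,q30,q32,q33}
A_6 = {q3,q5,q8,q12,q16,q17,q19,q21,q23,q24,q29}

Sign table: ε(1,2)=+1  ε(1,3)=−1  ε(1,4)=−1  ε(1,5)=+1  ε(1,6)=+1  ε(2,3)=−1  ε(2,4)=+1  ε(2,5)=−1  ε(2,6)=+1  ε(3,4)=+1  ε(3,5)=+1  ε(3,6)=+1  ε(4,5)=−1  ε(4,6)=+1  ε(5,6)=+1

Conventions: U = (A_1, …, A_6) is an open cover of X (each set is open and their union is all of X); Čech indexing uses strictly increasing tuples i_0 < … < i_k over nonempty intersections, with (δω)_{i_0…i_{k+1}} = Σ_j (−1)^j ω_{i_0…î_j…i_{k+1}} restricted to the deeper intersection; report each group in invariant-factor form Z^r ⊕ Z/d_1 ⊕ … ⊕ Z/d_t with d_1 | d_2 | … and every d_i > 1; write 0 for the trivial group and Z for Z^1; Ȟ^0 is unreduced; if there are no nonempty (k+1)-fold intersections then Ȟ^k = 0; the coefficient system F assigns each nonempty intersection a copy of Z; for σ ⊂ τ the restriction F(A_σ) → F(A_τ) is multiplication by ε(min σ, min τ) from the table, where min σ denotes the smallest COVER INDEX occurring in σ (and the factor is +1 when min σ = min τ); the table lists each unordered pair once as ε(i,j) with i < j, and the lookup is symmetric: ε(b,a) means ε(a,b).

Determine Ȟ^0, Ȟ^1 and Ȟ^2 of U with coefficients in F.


Ȟ^0(U;F) ≅ 0,  Ȟ^1(U;F) ≅ Z/2,  Ȟ^2(U;F) ≅ Z

intersection data:
  A12={q2,q19,q25} A13={q2,q9,q20} A14={q15,q18,q20} A15={q5,q14,q18} A16={q5,q19,q29} A23={q2,q4,q10} A24={q1,q3,q13} A25={q10,q11,q13} A26={q3,q8,q19} A34={q20,q21,q31} A35={q10,q23,q30} A36={q17,q21,q23} A45={q13,q18,q32} A46={q3,q16,q21} A56={q5,q12,q23}
  A123={q2} A126={q19} A134={q20} A145={q18} A156={q5} A235={q10} A245={q13} A246={q3} A346={q21} A356={q23}
C dims 6,15,10; δ0: rk 6, SNF 1^5·2; δ1: rk 9, SNF 1^9
Ȟ^0 = (6 − 6) − 0 = 0, so Ȟ^0 ≅ 0
Ȟ^1 = (15 − 9) − 6 = 0 plus torsion [2], so Ȟ^1 ≅ Z/2
Ȟ^2 = (10 − 0) − 9 = 1, so Ȟ^2 ≅ Z


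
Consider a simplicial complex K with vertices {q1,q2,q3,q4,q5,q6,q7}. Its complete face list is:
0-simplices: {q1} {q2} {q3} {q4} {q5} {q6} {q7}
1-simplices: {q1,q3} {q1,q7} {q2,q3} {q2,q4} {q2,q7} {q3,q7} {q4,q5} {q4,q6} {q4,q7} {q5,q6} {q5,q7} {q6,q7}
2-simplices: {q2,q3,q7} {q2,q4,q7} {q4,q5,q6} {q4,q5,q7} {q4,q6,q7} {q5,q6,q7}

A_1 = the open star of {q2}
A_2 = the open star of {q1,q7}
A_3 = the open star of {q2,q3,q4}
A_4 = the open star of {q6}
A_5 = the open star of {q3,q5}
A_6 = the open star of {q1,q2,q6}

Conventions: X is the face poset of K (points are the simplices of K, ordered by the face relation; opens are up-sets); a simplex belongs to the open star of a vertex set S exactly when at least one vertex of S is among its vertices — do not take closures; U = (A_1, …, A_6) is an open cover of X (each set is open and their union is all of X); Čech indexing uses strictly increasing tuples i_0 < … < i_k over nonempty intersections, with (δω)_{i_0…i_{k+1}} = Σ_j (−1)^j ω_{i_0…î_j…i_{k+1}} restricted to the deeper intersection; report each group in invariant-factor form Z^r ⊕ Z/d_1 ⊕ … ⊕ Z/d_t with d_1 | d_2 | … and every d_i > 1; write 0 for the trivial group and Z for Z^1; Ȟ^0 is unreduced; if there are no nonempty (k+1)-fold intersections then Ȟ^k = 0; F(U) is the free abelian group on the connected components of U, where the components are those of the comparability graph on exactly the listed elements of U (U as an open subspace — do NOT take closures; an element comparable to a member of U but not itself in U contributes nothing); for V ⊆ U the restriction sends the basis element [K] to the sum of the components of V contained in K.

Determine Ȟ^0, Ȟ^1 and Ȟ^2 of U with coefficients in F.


Ȟ^0 ≅ Z; Ȟ^1 ≅ Z; Ȟ^2 ≅ Z

nerve of the cover:
  A1={{q2},{q2,q3},{q2,q4},{q2,q7},{q2,q3,q7},{q2,q4,q7}} A2={{q1},{q7},{q1,q3},{q1,q7},{q2,q7},{q3,q7},{q4,q7},{q5,q7},{q6,q7},{q2,q3,q7},{q2,q4,q7},{q4,q5,q7},{q4,q6,q7},{q5,q6,q7}} A3={{q2},{q3},{q4},{q1,q3},{q2,q3},{q2,q4},{q2,q7},{q3,q7},{q4,q5},{q4,q6},{q4,q7},{q2,q3,q7},{q2,q4,q7},{q4,q5,q6},{q4,q5,q7},{q4,q6,q7}} A4={{q6},{q4,q6},{q5,q6},{q6,q7},{q4,q5,q6},{q4,q6,q7},{q5,q6,q7}} A5={{q3},{q5},{q1,q3},{q2,q3},{q3,q7},{q4,q5},{q5,q6},{q5,q7},{q2,q3,q7},{q4,q5,q6},{q4,q5,q7},{q5,q6,q7}} A6={{q1},{q2},{q6},{q1,q3},{q1,q7},{q2,q3},{q2,q4},{q2,q7},{q4,q6},{q5,q6},{q6,q7},{q2,q3,q7},{q2,q4,q7},{q4,q5,q6},{q4,q6,q7},{q5,q6,q7}}
  A12={{q2,q7},{q2,q3,q7},{q2,q4,q7}} A13={{q2},{q2,q3},{q2,q4},{q2,q7},{q2,q3,q7},{q2,q4,q7}} A15={{q2,q3},{q2,q3,q7}} A16={{q2},{q2,q3},{q2,q4},{q2,q7},{q2,q3,q7},{q2,q4,q7}} A23={{q1,q3},{q2,q7},{q3,q7},{q4,q7},{q2,q3,q7},{q2,q4,q7},{q4,q5,q7},{q4,q6,q7}} A24={{q6,q7},{q4,q6,q7},{q5,q6,q7}} A25={{q1,q3},{q3,q7},{q5,q7},{q2,q3,q7},{q4,q5,q7},{q5,q6,q7}} A26={{q1},{q1,q3},{q1,q7},{q2,q7},{q6,q7},{q2,q3,q7},{q2,q4,q7},{q4,q6,q7},{q5,q6,q7}} A34={{q4,q6},{q4,q5,q6},{q4,q6,q7}} A35={{q3},{q1,q3},{q2,q3},{q3,q7},{q4,q5},{q2,q3,q7},{q4,q5,q6},{q4,q5,q7}} A36={{q2},{q1,q3},{q2,q3},{q2,q4},{q2,q7},{q4,q6},{q2,q3,q7},{q2,q4,q7},{q4,q5,q6},{q4,q6,q7}} A45={{q5,q6},{q4,q5,q6},{q5,q6,q7}} A46={{q6},{q4,q6},{q5,q6},{q6,q7},{q4,q5,q6},{q4,q6,q7},{q5,q6,q7}} A56={{q1,q3},{q2,q3},{q5,q6},{q2,q3,q7},{q4,q5,q6},{q5,q6,q7}}
  A123={{q2,q7},{q2,q3,q7},{q2,q4,q7}} A125={{q2,q3,q7}} A126={{q2,q7},{q2,q3,q7},{q2,q4,q7}} A135={{q2,q3},{q2,q3,q7}} A136={{q2},{q2,q3},{q2,q4},{q2,q7},{q2,q3,q7},{q2,q4,q7}} A156={{q2,q3},{q2,q3,q7}} A234={{q4,q6,q7}} A235={{q1,q3},{q3,q7},{q2,q3,q7},{q4,q5,q7}} A236={{q1,q3},{q2,q7},{q2,q3,q7},{q2,q4,q7},{q4,q6,q7}} A245={{q5,q6,q7}} A246={{q6,q7},{q4,q6,q7},{q5,q6,q7}} A256={{q1,q3},{q2,q3,q7},{q5,q6,q7}} A345={{q4,q5,q6}} A346={{q4,q6},{q4,q5,q6},{q4,q6,q7}} A356={{q1,q3},{q2,q3},{q2,q3,q7},{q4,q5,q6}} A456={{q5,q6},{q4,q5,q6},{q5,q6,q7}}
  A1235={{q2,q3,q7}} A1236={{q2,q7},{q2,q3,q7},{q2,q4,q7}} A1256={{q2,q3,q7}} A1356={{q2,q3},{q2,q3,q7}} A2346={{q4,q6,q7}} A2356={{q1,q3},{q2,q3,q7}} A2456={{q5,q6,q7}} A3456={{q4,q5,q6}}
  A12356={{q2,q3,q7}}
components per intersection:
  A1: {{q2},{q2,q3},{q2,q4},{q2,q7},{q2,q3,q7},{q2,q4,q7}}
  A2: {{q1},{q7},{q1,q3},{q1,q7},{q2,q7},{q3,q7},{q4,q7},{q5,q7},{q6,q7},{q2,q3,q7},{q2,q4,q7},{q4,q5,q7},{q4,q6,q7},{q5,q6,q7}}
  A3: {{q2},{q3},{q4},{q1,q3},{q2,q3},{q2,q4},{q2,q7},{q3,q7},{q4,q5},{q4,q6},{q4,q7},{q2,q3,q7},{q2,q4,q7},{q4,q5,q6},{q4,q5,q7},{q4,q6,q7}}
  A4: {{q6},{q4,q6},{q5,q6},{q6,q7},{q4,q5,q6},{q4,q6,q7},{q5,q6,q7}}
  A5: {{q3},{q1,q3},{q2,q3},{q3,q7},{q2,q3,q7}} {{q5},{q4,q5},{q5,q6},{q5,q7},{q4,q5,q6},{q4,q5,q7},{q5,q6,q7}}
  A6: {{q1},{q1,q3},{q1,q7}} {{q2},{q2,q3},{q2,q4},{q2,q7},{q2,q3,q7},{q2,q4,q7}} {{q6},{q4,q6},{q5,q6},{q6,q7},{q4,q5,q6},{q4,q6,q7},{q5,q6,q7}}
  A12: {{q2,q7},{q2,q3,q7},{q2,q4,q7}}
  A13: {{q2},{q2,q3},{q2,q4},{q2,q7},{q2,q3,q7},{q2,q4,q7}}
  A15: {{q2,q3},{q2,q3,q7}}
  A16: {{q2},{q2,q3},{q2,q4},{q2,q7},{q2,q3,q7},{q2,q4,q7}}
  A23: {{q1,q3}} {{q2,q7},{q3,q7},{q4,q7},{q2,q3,q7},{q2,q4,q7},{q4,q5,q7},{q4,q6,q7}}
  A24: {{q6,q7},{q4,q6,q7},{q5,q6,q7}}
  A25: {{q1,q3}} {{q3,q7},{q2,q3,q7}} {{q5,q7},{q4,q5,q7},{q5,q6,q7}}
  A26: {{q1},{q1,q3},{q1,q7}} {{q2,q7},{q2,q3,q7},{q2,q4,q7}} {{q6,q7},{q4,q6,q7},{q5,q6,q7}}
  A34: {{q4,q6},{q4,q5,q6},{q4,q6,q7}}
  A35: {{q3},{q1,q3},{q2,q3},{q3,q7},{q2,q3,q7}} {{q4,q5},{q4,q5,q6},{q4,q5,q7}}
  A36: {{q2},{q2,q3},{q2,q4},{q2,q7},{q2,q3,q7},{q2,q4,q7}} {{q1,q3}} {{q4,q6},{q4,q5,q6},{q4,q6,q7}}
  A45: {{q5,q6},{q4,q5,q6},{q5,q6,q7}}
  A46: {{q6},{q4,q6},{q5,q6},{q6,q7},{q4,q5,q6},{q4,q6,q7},{q5,q6,q7}}
  A56: {{q1,q3}} {{q2,q3},{q2,q3,q7}} {{q5,q6},{q4,q5,q6},{q5,q6,q7}}
  A123: {{q2,q7},{q2,q3,q7},{q2,q4,q7}}
  A125: {{q2,q3,q7}}
  A126: {{q2,q7},{q2,q3,q7},{q2,q4,q7}}
  A135: {{q2,q3},{q2,q3,q7}}
  A136: {{q2},{q2,q3},{q2,q4},{q2,q7},{q2,q3,q7},{q2,q4,q7}}
  A156: {{q2,q3},{q2,q3,q7}}
  A234: {{q4,q6,q7}}
  A235: {{q1,q3}} {{q3,q7},{q2,q3,q7}} {{q4,q5,q7}}
  A236: {{q1,q3}} {{q2,q7},{q2,q3,q7},{q2,q4,q7}} {{q4,q6,q7}}
  A245: {{q5,q6,q7}}
  A246: {{q6,q7},{q4,q6,q7},{q5,q6,q7}}
  A256: {{q1,q3}} {{q2,q3,q7}} {{q5,q6,q7}}
  A345: {{q4,q5,q6}}
  A346: {{q4,q6},{q4,q5,q6},{q4,q6,q7}}
  A356: {{q1,q3}} {{q2,q3},{q2,q3,q7}} {{q4,q5,q6}}
  A456: {{q5,q6},{q4,q5,q6},{q5,q6,q7}}
  A1235: {{q2,q3,q7}}
  A1236: {{q2,q7},{q2,q3,q7},{q2,q4,q7}}
  A1256: {{q2,q3,q7}}
  A1356: {{q2,q3},{q2,q3,q7}}
  A2346: {{q4,q6,q7}}
  A2356: {{q1,q3}} {{q2,q3,q7}}
  A2456: {{q5,q6,q7}}
  A3456: {{q4,q5,q6}}
  A12356: {{q2,q3,q7}}
C dims 9,24,24,9; δ0: rk 8, SNF 1^8; δ1: rk 15, SNF 1^15; δ2: rk 8, SNF 1^8
Ȟ^0 = (9 − 8) − 0 = 1, so Ȟ^0 ≅ Z
Ȟ^1 = (24 − 15) − 8 = 1, so Ȟ^1 ≅ Z
Ȟ^2 = (24 − 8) − 15 = 1, so Ȟ^2 ≅ Z


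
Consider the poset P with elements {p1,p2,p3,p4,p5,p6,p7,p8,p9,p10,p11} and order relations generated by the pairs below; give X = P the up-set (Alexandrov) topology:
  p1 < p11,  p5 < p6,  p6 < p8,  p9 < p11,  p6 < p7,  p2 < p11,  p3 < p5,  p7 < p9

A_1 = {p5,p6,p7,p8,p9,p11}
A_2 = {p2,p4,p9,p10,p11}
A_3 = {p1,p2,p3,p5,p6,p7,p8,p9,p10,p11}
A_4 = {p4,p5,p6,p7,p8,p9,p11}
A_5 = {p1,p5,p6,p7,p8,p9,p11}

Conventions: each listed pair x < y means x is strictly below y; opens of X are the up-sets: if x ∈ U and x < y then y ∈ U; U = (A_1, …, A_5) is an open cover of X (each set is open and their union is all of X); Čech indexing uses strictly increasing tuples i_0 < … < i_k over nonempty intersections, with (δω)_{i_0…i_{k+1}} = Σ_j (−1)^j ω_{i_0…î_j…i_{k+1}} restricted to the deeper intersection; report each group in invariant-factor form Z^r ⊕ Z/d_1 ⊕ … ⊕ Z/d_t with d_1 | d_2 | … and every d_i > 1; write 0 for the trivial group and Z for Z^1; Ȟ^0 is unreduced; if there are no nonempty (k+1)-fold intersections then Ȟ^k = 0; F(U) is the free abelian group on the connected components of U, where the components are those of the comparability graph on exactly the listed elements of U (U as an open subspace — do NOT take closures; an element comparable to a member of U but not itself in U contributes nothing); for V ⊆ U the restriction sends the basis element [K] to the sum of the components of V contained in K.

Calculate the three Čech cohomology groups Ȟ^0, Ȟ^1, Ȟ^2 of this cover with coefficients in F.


Ȟ^0 = Z^3, Ȟ^1 = 0 and Ȟ^2 = 0

nerve of the cover:
  A12={p9,p11} A13={p5,p6,p7,p8,p9,p11} A14={p5,p6,p7,p8,p9,p11} A15={p5,p6,p7,p8,p9,p11} A23={p2,p9,p10,p11} A24={p4,p9,p11} A25={p9,p11} A34={p5,p6,p7,p8,p9,p11} A35={p1,p5,p6,p7,p8,p9,p11} A45={p5,p6,p7,p8,p9,p11}
  A123={p9,p11} A124={p9,p11} A125={p9,p11} A134={p5,p6,p7,p8,p9,p11} A135={p5,p6,p7,p8,p9,p11} A145={p5,p6,p7,p8,p9,p11} A234={p9,p11} A235={p9,p11} A245={p9,p11} A345={p5,p6,p7,p8,p9,p11}
  A1234={p9,p11} A1235={p9,p11} A1245={p9,p11} A1345={p5,p6,p7,p8,p9,p11} A2345={p9,p11}
  A12345={p9,p11}
components per intersection:
  A1: {p5,p6,p7,p8,p9,p11}
  A2: {p2,p9,p11} {p4} {p10}
  A3: {p1,p2,p3,p5,p6,p7,p8,p9,p11} {p10}
  A4: {p4} {p5,p6,p7,p8,p9,p11}
  A5: {p1,p5,p6,p7,p8,p9,p11}
  A12: {p9,p11}
  A13: {p5,p6,p7,p8,p9,p11}
  A14: {p5,p6,p7,p8,p9,p11}
  A15: {p5,p6,p7,p8,p9,p11}
  A23: {p2,p9,p11} {p10}
  A24: {p4} {p9,p11}
  A25: {p9,p11}
  A34: {p5,p6,p7,p8,p9,p11}
  A35: {p1,p5,p6,p7,p8,p9,p11}
  A45: {p5,p6,p7,p8,p9,p11}
  A123: {p9,p11}
  A124: {p9,p11}
  A125: {p9,p11}
  A134: {p5,p6,p7,p8,p9,p11}
  A135: {p5,p6,p7,p8,p9,p11}
  A145: {p5,p6,p7,p8,p9,p11}
  A234: {p9,p11}
  A235: {p9,p11}
  A245: {p9,p11}
  A345: {p5,p6,p7,p8,p9,p11}
  A1234: {p9,p11}
  A1235: {p9,p11}
  A1245: {p9,p11}
  A1345: {p5,p6,p7,p8,p9,p11}
  A2345: {p9,p11}
  A12345: {p9,p11}
C dims 9,12,10,5; δ0: rk 6, SNF 1^6; δ1: rk 6, SNF 1^6; δ2: rk 4, SNF 1^4
Ȟ^0 = (9 − 6) − 0 = 3, so Ȟ^0 ≅ Z^3
Ȟ^1 = (12 − 6) − 6 = 0, so Ȟ^1 ≅ 0
Ȟ^2 = (10 − 4) − 6 = 0, so Ȟ^2 ≅ 0


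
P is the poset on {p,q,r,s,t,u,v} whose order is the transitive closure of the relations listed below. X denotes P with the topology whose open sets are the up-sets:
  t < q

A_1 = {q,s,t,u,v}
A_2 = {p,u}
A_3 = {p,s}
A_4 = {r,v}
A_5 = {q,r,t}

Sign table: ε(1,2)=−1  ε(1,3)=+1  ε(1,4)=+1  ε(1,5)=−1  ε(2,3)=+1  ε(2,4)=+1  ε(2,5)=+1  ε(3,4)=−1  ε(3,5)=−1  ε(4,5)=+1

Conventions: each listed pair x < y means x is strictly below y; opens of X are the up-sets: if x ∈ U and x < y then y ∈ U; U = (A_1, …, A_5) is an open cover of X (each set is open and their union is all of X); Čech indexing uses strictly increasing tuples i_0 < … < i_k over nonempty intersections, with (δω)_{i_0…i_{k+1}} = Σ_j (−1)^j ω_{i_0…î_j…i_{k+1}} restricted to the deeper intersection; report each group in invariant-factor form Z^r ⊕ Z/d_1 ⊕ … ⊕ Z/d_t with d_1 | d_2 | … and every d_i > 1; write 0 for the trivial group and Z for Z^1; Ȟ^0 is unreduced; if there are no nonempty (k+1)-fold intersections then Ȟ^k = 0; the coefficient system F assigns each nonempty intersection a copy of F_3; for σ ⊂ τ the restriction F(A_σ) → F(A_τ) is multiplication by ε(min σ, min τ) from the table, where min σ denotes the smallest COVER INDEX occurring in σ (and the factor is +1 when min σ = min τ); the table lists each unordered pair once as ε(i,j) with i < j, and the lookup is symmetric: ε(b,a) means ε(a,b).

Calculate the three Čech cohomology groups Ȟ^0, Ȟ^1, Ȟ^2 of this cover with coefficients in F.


Ȟ^0(U;F) ≅ 0,  Ȟ^1(U;F) ≅ Z/3,  Ȟ^2(U;F) ≅ 0

nonempty intersections:
  A12={u} A13={s} A14={v} A15={q,t} A23={p} A45={r}
C dims 5,6; δ0: rk_F3 5
Ȟ^0: (5−5)−0=0 ⇒ 0
Ȟ^1: (6−0)−5=1 ⇒ Z/3
Ȟ^2: (0−0)−0=0 ⇒ 0


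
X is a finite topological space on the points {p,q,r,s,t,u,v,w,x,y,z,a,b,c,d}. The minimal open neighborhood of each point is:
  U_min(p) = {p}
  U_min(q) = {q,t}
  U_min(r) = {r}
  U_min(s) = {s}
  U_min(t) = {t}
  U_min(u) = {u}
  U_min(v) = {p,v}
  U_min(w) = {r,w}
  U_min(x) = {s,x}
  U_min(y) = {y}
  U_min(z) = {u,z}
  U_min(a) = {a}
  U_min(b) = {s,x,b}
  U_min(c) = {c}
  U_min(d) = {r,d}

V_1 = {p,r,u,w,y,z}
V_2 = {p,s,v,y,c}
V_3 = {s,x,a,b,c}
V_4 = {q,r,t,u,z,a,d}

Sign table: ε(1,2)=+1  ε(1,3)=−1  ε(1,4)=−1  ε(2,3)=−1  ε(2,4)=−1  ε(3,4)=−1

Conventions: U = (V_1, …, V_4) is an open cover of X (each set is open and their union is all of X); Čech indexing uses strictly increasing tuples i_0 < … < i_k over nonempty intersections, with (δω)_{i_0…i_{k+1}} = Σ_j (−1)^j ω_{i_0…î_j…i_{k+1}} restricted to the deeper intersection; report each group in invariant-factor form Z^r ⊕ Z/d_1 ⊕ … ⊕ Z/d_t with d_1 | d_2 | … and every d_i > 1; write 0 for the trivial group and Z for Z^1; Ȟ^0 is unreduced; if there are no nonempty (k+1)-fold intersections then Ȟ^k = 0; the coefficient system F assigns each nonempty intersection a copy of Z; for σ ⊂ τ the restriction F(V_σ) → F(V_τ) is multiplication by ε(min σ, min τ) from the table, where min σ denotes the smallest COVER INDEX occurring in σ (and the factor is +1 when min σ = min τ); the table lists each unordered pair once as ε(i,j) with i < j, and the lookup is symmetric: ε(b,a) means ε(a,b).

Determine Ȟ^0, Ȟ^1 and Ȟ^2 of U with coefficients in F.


Ȟ^0(U;F) ≅ 0; Ȟ^1(U;F) ≅ Z/2; Ȟ^2(U;F) ≅ 0

nerve of the cover:
  V12={p,y} V14={r,u,z} V23={s,c} V34={a}
C dims 4,4; δ0: rk 4, SNF 1^3·2
Ȟ^0 = (4 − 4) − 0 = 0, so Ȟ^0 ≅ 0
Ȟ^1 = (4 − 0) − 4 = 0 plus torsion [2], so Ȟ^1 ≅ Z/2
Ȟ^2 = (0 − 0) − 0 = 0, so Ȟ^2 ≅ 0


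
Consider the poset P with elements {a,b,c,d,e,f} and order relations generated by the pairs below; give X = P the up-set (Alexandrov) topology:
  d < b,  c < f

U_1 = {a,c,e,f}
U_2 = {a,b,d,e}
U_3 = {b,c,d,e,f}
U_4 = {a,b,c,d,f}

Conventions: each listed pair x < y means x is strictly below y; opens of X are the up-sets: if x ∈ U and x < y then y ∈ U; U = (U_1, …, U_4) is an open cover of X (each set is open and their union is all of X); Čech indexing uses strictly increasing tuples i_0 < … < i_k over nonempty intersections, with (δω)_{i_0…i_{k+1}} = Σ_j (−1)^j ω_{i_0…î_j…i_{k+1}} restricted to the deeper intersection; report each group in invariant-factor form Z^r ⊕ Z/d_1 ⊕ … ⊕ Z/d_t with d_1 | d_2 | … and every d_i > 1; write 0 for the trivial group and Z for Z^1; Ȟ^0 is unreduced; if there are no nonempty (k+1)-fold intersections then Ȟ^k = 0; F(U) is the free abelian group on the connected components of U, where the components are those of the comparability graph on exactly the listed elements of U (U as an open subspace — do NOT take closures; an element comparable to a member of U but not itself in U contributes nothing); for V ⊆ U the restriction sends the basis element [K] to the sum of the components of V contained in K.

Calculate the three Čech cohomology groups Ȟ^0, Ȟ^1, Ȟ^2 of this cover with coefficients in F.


Ȟ^0 ≅ Z^4, Ȟ^1 ≅ 0, Ȟ^2 ≅ 0

nerve simplices:
  U12={a,e} U13={c,e,f} U14={a,c,f} U23={b,d,e} U24={a,b,d} U34={b,c,d,f}
  U123={e} U124={a} U134={c,f} U234={b,d}
components per intersection:
  U1: {a} {c,f} {e}
  U2: {a} {b,d} {e}
  U3: {b,d} {c,f} {e}
  U4: {a} {b,d} {c,f}
  U12: {a} {e}
  U13: {c,f} {e}
  U14: {a} {c,f}
  U23: {b,d} {e}
  U24: {a} {b,d}
  U34: {b,d} {c,f}
  U123: {e}
  U124: {a}
  U134: {c,f}
  U234: {b,d}
C dims 12,12,4; δ0: rk 8, SNF 1^8; δ1: rk 4, SNF 1^4
degree 0: 12−8−0 = 4 → Ȟ^0 ≅ Z^4
degree 1: 12−4−8 = 0 → Ȟ^1 ≅ 0
degree 2: 4−0−4 = 0 → Ȟ^2 ≅ 0


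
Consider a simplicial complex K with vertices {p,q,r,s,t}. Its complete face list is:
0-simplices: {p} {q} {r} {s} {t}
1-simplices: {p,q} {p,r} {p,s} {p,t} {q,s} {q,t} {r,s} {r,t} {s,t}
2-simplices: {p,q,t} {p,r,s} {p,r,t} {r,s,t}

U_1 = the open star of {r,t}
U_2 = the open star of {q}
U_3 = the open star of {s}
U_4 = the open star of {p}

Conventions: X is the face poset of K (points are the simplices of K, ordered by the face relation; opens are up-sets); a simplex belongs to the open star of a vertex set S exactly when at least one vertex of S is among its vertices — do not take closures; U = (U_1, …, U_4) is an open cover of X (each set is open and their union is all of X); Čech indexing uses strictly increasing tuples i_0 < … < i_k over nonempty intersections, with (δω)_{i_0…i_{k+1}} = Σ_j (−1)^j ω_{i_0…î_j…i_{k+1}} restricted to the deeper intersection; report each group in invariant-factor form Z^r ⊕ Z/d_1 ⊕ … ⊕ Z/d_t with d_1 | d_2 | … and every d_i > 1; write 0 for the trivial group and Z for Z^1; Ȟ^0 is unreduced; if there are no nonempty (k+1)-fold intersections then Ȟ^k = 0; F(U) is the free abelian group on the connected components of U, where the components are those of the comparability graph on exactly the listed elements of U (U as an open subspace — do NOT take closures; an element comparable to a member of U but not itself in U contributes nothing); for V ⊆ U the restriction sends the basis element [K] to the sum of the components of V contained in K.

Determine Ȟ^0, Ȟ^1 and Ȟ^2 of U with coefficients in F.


nerve simplices:
  U1={{r},{t},{p,r},{p,t},{q,t},{r,s},{r,t},{s,t},{p,q,t},{p,r,s},{p,r,t},{r,s,t}} U2={{q},{p,q},{q,s},{q,t},{p,q,t}} U3={{s},{p,s},{q,s},{r,s},{s,t},{p,r,s},{r,s,t}} U4={{p},{p,q},{p,r},{p,s},{p,t},{p,q,t},{p,r,s},{p,r,t}}
  U12={{q,t},{p,q,t}} U13={{r,s},{s,t},{p,r,s},{r,s,t}} U14={{p,r},{p,t},{p,q,t},{p,r,s},{p,r,t}} U23={{q,s}} U24={{p,q},{p,q,t}} U34={{p,s},{p,r,s}}
  U124={{p,q,t}} U134={{p,r,s}}
components per intersection:
  U1: {{r},{t},{p,r},{p,t},{q,t},{r,s},{r,t},{s,t},{p,q,t},{p,r,s},{p,r,t},{r,s,t}}
  U2: {{q},{p,q},{q,s},{q,t},{p,q,t}}
  U3: {{s},{p,s},{q,s},{r,s},{s,t},{p,r,s},{r,s,t}}
  U4: {{p},{p,q},{p,r},{p,s},{p,t},{p,q,t},{p,r,s},{p,r,t}}
  U12: {{q,t},{p,q,t}}
  U13: {{r,s},{s,t},{p,r,s},{r,s,t}}
  U14: {{p,r},{p,t},{p,q,t},{p,r,s},{p,r,t}}
  U23: {{q,s}}
  U24: {{p,q},{p,q,t}}
  U34: {{p,s},{p,r,s}}
  U124: {{p,q,t}}
  U134: {{p,r,s}}
C dims 4,6,2; δ0: rk 3, SNF 1^3; δ1: rk 2, SNF 1^2
degree 0: 4−3−0 = 1 → Ȟ^0 ≅ Z
degree 1: 6−2−3 = 1 → Ȟ^1 ≅ Z
degree 2: 2−0−2 = 0 → Ȟ^2 ≅ 0

Ȟ^0 ≅ Z,  Ȟ^1 ≅ Z,  Ȟ^2 ≅ 0
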